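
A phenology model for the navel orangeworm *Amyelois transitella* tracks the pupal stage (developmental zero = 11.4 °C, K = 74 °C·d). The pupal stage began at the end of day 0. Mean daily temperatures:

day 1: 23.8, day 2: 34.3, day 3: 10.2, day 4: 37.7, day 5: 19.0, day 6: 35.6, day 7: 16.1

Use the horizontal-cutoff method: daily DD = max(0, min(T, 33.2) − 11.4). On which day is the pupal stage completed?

Daily DD above 11.4 °C (capped at 21.8): 12.4, 21.8, 0.0, 21.8, 7.6, 21.8, 4.7.
Cumulative: 12.4, 34.2, 34.2, 56.0, 63.6, 85.4, 90.1.
The total first reaches 74 DD on day 6.

day 6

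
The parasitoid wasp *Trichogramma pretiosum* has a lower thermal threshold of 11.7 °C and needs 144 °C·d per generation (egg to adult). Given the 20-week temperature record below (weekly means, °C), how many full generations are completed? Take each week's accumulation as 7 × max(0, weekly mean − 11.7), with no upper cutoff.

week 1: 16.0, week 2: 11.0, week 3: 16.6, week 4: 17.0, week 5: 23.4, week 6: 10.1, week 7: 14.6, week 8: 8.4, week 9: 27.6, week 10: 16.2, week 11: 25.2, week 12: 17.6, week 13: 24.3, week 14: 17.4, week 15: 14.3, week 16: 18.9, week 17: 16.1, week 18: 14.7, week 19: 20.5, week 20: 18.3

5 generations

Weekly DD (7 × max(0, T̄ − 11.7)): 30.1, 0.0, 34.3, 37.1, 81.9, 0.0, 20.3, 0.0, 111.3, 31.5, 94.5, 41.3, 88.2, 39.9, 18.2, 50.4, 30.8, 21.0, 61.6, 46.2.
Season total = 838.6 DD.
Complete generations = ⌊838.6 / 144⌋ = 5.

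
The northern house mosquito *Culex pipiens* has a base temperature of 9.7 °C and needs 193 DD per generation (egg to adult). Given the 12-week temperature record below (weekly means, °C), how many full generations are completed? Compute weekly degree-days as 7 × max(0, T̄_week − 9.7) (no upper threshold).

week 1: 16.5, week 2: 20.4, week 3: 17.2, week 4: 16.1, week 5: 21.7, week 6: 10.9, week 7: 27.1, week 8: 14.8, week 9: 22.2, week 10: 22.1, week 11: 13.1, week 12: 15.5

Weekly DD (7 × max(0, T̄ − 9.7)): 47.6, 74.9, 52.5, 44.8, 84.0, 8.4, 121.8, 35.7, 87.5, 86.8, 23.8, 40.6.
Season total = 708.4 DD.
Complete generations = ⌊708.4 / 193⌋ = 3.

3 generations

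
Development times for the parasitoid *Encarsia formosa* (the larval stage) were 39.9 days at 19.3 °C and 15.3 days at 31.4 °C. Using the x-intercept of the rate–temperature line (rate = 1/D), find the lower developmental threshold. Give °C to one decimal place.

11.8 °C

Linear rate model ⇒ the product D·(T − T_b) is constant across temperatures.
39.9·(19.3 − T_b) = 15.3·(31.4 − T_b)
T_b = (39.9·19.3 − 15.3·31.4) / (39.9 − 15.3) = 289.65 / 24.6 = 11.774 °C ≈ 11.8 °C.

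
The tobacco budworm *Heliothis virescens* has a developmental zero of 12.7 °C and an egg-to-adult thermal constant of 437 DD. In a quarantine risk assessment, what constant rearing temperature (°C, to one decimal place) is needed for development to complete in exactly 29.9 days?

Required daily accumulation = 437 / 29.9 = 14.615 DD/day.
T = T_base + 14.615 = 12.7 + 14.615 = 27.315 ≈ 27.3 °C.

27.3 °C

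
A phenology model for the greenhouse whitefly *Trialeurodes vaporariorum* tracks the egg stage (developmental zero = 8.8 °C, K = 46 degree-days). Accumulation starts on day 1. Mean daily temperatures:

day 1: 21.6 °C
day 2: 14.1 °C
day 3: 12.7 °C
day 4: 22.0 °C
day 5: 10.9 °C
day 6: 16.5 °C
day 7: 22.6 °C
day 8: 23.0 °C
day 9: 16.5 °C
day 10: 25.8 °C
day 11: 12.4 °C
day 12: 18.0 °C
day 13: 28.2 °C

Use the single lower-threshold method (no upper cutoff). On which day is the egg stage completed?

day 7

Daily DD above 8.8 °C: 12.8, 5.3, 3.9, 13.2, 2.1, 7.7, 13.8, 14.2, 7.7, 17.0, 3.6, 9.2, 19.4.
Cumulative: 12.8, 18.1, 22.0, 35.2, 37.3, 45.0, 58.8, 73.0, 80.7, 97.7, 101.3, 110.5, 129.9.
The total first reaches 46 DD on day 7.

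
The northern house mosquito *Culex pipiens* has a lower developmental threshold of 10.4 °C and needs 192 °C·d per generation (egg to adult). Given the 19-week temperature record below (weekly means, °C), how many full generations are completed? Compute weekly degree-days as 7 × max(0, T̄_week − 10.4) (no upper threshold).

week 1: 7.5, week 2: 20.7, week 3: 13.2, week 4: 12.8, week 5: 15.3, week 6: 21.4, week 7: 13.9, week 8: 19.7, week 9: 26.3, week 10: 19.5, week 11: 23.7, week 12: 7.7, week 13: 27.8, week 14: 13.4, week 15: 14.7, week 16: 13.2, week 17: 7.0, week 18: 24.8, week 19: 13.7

Weekly DD (7 × max(0, T̄ − 10.4)): 0.0, 72.1, 19.6, 16.8, 34.3, 77.0, 24.5, 65.1, 111.3, 63.7, 93.1, 0.0, 121.8, 21.0, 30.1, 19.6, 0.0, 100.8, 23.1.
Season total = 893.9 DD.
Complete generations = ⌊893.9 / 192⌋ = 4.

4 generations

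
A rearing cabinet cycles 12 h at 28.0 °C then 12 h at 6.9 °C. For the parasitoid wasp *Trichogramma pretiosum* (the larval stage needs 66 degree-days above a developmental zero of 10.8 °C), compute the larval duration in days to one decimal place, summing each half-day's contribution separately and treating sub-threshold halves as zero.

Day half: max(0, 28.0 − 10.8) × 0.5 = 17.2 × 0.5 = 8.60 DD.
Night half: max(0, 6.9 − 10.8) × 0.5 = 0.0 × 0.5 = 0.00 DD.
Per 24 h: 8.60 DD/day.
Duration = 66 / 8.60 = 7.674 ≈ 7.7 days.

7.7 days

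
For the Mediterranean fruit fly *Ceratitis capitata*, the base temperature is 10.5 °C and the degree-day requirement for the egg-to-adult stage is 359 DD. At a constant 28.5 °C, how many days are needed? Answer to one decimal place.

Daily accumulation = 28.5 − 10.5 = 18.0 DD/day.
Duration = 359 / 18.0 = 19.944 ≈ 19.9 days.

19.9 days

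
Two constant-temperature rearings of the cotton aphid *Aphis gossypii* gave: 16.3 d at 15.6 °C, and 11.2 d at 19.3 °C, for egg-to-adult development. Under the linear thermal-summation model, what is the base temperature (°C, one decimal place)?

Equal thermal constants: D₁(T₁ − T_b) = D₂(T₂ − T_b).
16.3·(15.6 − T_b) = 11.2·(19.3 − T_b)
T_b = (16.3·15.6 − 11.2·19.3) / (16.3 − 11.2) = 38.12 / 5.1 = 7.475 °C ≈ 7.5 °C.

7.5 °C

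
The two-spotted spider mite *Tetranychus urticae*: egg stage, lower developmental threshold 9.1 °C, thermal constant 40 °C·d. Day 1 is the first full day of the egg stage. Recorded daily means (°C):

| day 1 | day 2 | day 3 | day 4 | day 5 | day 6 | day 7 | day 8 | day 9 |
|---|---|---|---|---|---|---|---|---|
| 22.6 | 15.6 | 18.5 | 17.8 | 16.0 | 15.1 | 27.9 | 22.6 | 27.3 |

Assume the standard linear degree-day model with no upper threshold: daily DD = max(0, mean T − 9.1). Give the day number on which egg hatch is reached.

day 5

Daily DD above 9.1 °C: 13.5, 6.5, 9.4, 8.7, 6.9, 6.0, 18.8, 13.5, 18.2.
Cumulative: 13.5, 20.0, 29.4, 38.1, 45.0, 51.0, 69.8, 83.3, 101.5.
The total first reaches 40 DD on day 5.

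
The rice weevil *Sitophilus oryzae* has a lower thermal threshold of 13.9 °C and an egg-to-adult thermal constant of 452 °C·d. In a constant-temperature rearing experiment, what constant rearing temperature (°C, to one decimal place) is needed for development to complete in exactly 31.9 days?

Required daily accumulation = 452 / 31.9 = 14.169 DD/day.
T = T_base + 14.169 = 13.9 + 14.169 = 28.069 ≈ 28.1 °C.

28.1 °C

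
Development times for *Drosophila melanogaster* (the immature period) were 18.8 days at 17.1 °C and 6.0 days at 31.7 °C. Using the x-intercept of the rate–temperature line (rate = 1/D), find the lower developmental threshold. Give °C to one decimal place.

10.3 °C

Equal thermal constants: D₁(T₁ − T_b) = D₂(T₂ − T_b).
18.8·(17.1 − T_b) = 6.0·(31.7 − T_b)
T_b = (18.8·17.1 − 6.0·31.7) / (18.8 − 6.0) = 131.28 / 12.8 = 10.256 °C ≈ 10.3 °C.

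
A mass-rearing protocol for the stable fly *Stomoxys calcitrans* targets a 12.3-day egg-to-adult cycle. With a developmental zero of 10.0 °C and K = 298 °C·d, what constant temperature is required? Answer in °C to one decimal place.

34.2 °C

Required daily accumulation = 298 / 12.3 = 24.228 DD/day.
T = T_base + 24.228 = 10.0 + 24.228 = 34.228 ≈ 34.2 °C.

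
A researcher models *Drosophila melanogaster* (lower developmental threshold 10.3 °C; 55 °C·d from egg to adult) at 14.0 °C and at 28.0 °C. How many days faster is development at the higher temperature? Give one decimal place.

At 14.0 °C: 55 / (14.0 − 10.3) = 55 / 3.7 = 14.865 d.
At 28.0 °C: 55 / (28.0 − 10.3) = 55 / 17.7 = 3.107 d.
Difference = |14.865 − 3.107| = 11.758 ≈ 11.8 days.

11.8 days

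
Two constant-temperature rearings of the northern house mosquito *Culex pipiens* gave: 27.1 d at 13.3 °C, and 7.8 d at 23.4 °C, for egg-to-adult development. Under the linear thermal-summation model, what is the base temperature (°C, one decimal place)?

Equal thermal constants: D₁(T₁ − T_b) = D₂(T₂ − T_b).
27.1·(13.3 − T_b) = 7.8·(23.4 − T_b)
T_b = (27.1·13.3 − 7.8·23.4) / (27.1 − 7.8) = 177.91 / 19.3 = 9.218 °C ≈ 9.2 °C.

9.2 °C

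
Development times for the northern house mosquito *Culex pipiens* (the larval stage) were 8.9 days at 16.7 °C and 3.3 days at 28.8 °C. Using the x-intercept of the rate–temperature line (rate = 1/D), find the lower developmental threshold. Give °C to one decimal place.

9.6 °C

Linear rate model ⇒ the product D·(T − T_b) is constant across temperatures.
8.9·(16.7 − T_b) = 3.3·(28.8 − T_b)
T_b = (8.9·16.7 − 3.3·28.8) / (8.9 − 3.3) = 53.59 / 5.6 = 9.570 °C ≈ 9.6 °C.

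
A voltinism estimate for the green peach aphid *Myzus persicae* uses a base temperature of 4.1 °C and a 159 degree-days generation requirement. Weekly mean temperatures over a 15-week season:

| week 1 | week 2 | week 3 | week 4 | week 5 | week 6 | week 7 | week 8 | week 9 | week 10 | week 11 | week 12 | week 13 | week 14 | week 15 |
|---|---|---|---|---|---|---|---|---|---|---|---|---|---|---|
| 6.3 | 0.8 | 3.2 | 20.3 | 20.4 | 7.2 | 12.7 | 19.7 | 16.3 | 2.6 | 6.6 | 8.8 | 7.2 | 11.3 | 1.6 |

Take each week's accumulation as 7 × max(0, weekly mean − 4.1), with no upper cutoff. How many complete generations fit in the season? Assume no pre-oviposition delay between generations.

Weekly DD (7 × max(0, T̄ − 4.1)): 15.4, 0.0, 0.0, 113.4, 114.1, 21.7, 60.2, 109.2, 85.4, 0.0, 17.5, 32.9, 21.7, 50.4, 0.0.
Season total = 641.9 DD.
Complete generations = ⌊641.9 / 159⌋ = 4.

4 generations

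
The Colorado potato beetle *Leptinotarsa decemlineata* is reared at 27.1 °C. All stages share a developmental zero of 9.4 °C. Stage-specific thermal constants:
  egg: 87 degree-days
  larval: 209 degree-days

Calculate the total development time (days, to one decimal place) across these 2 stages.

Daily accumulation at 27.1 °C = 27.1 − 9.4 = 17.7 DD/day.
Total K = 87 + 209 = 296 DD.
Total duration = 296 / 17.7 = 16.723 ≈ 16.7 days.

16.7 days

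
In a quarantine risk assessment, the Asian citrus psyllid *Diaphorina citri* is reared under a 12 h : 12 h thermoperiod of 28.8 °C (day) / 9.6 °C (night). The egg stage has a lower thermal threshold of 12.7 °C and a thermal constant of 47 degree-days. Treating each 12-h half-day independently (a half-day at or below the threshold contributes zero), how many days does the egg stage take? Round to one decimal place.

5.8 days

Day half: max(0, 28.8 − 12.7) × 0.5 = 16.1 × 0.5 = 8.05 DD.
Night half: max(0, 9.6 − 12.7) × 0.5 = 0.0 × 0.5 = 0.00 DD.
Per 24 h: 8.05 DD/day.
Duration = 47 / 8.05 = 5.839 ≈ 5.8 days.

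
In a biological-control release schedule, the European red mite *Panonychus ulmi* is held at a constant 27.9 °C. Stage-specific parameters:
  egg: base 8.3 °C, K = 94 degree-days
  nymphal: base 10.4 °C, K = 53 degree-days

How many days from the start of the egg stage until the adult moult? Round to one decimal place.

egg: 94 / (27.9 − 8.3) = 94 / 19.6 = 4.796 d.
nymphal: 53 / (27.9 − 10.4) = 53 / 17.5 = 3.029 d.
Sum = 7.824 ≈ 7.8 days.

7.8 days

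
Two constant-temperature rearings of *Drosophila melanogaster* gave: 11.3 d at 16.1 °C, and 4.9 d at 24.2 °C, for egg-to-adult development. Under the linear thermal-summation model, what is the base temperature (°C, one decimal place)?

9.9 °C

Linear rate model ⇒ the product D·(T − T_b) is constant across temperatures.
11.3·(16.1 − T_b) = 4.9·(24.2 − T_b)
T_b = (11.3·16.1 − 4.9·24.2) / (11.3 − 4.9) = 63.35 / 6.4 = 9.898 °C ≈ 9.9 °C.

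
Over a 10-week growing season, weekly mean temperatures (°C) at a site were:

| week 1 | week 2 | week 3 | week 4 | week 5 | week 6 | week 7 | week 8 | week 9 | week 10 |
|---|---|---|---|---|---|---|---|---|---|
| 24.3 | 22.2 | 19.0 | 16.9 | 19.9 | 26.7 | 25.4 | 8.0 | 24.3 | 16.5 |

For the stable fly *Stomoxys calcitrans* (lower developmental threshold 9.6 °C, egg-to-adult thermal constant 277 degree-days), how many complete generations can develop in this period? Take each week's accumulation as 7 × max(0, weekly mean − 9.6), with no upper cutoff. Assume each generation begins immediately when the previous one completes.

2 generations

Weekly DD (7 × max(0, T̄ − 9.6)): 102.9, 88.2, 65.8, 51.1, 72.1, 119.7, 110.6, 0.0, 102.9, 48.3.
Season total = 761.6 DD.
Complete generations = ⌊761.6 / 277⌋ = 2.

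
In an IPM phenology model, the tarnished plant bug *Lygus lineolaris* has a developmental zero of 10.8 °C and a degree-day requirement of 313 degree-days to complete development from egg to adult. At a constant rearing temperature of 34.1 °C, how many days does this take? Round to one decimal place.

Daily accumulation = 34.1 − 10.8 = 23.3 DD/day.
Duration = 313 / 23.3 = 13.433 ≈ 13.4 days.

13.4 days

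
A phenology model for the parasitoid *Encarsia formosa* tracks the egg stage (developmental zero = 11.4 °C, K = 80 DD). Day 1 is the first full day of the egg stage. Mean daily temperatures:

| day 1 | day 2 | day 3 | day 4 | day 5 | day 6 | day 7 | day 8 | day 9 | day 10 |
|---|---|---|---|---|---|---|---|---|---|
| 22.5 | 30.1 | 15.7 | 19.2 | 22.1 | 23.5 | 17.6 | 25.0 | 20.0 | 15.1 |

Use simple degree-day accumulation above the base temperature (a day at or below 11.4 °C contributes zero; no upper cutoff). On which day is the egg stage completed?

day 8

Daily DD above 11.4 °C: 11.1, 18.7, 4.3, 7.8, 10.7, 12.1, 6.2, 13.6, 8.6, 3.7.
Cumulative: 11.1, 29.8, 34.1, 41.9, 52.6, 64.7, 70.9, 84.5, 93.1, 96.8.
The total first reaches 80 DD on day 8.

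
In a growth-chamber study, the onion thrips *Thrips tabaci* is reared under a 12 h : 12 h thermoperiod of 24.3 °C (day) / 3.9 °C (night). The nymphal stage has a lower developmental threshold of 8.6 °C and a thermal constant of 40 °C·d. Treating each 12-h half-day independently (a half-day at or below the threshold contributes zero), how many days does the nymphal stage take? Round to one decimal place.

5.1 days

Day half: max(0, 24.3 − 8.6) × 0.5 = 15.7 × 0.5 = 7.85 DD.
Night half: max(0, 3.9 − 8.6) × 0.5 = 0.0 × 0.5 = 0.00 DD.
Per 24 h: 7.85 DD/day.
Duration = 40 / 7.85 = 5.096 ≈ 5.1 days.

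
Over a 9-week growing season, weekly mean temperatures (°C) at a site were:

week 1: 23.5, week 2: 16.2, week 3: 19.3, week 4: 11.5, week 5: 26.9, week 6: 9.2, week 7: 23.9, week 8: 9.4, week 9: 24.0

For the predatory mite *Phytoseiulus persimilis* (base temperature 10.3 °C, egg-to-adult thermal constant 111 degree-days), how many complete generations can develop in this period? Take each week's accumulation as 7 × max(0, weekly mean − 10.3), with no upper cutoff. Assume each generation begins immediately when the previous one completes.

4 generations

Weekly DD (7 × max(0, T̄ − 10.3)): 92.4, 41.3, 63.0, 8.4, 116.2, 0.0, 95.2, 0.0, 95.9.
Season total = 512.4 DD.
Complete generations = ⌊512.4 / 111⌋ = 4.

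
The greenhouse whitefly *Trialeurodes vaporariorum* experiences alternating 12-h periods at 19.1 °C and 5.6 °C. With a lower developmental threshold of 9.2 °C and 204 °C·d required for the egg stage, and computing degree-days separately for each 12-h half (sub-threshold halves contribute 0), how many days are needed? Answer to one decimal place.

Day half: max(0, 19.1 − 9.2) × 0.5 = 9.9 × 0.5 = 4.95 DD.
Night half: max(0, 5.6 − 9.2) × 0.5 = 0.0 × 0.5 = 0.00 DD.
Per 24 h: 4.95 DD/day.
Duration = 204 / 4.95 = 41.212 ≈ 41.2 days.

41.2 days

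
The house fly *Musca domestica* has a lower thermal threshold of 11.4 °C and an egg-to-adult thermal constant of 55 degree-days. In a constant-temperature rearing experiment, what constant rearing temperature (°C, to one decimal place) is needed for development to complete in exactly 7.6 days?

18.6 °C

Required daily accumulation = 55 / 7.6 = 7.237 DD/day.
T = T_base + 7.237 = 11.4 + 7.237 = 18.637 ≈ 18.6 °C.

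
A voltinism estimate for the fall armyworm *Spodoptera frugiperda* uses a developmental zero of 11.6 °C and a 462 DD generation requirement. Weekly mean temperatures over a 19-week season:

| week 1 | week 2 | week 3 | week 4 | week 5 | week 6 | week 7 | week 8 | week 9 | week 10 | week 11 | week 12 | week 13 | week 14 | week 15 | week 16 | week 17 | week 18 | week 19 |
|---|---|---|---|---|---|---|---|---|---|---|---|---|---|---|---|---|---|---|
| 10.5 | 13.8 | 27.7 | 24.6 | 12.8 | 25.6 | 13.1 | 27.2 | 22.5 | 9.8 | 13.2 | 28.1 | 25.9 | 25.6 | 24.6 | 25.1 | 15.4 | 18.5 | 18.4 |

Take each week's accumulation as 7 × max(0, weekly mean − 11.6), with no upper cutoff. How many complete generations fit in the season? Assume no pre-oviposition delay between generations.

Weekly DD (7 × max(0, T̄ − 11.6)): 0.0, 15.4, 112.7, 91.0, 8.4, 98.0, 10.5, 109.2, 76.3, 0.0, 11.2, 115.5, 100.1, 98.0, 91.0, 94.5, 26.6, 48.3, 47.6.
Season total = 1154.3 DD.
Complete generations = ⌊1154.3 / 462⌋ = 2.

2 generations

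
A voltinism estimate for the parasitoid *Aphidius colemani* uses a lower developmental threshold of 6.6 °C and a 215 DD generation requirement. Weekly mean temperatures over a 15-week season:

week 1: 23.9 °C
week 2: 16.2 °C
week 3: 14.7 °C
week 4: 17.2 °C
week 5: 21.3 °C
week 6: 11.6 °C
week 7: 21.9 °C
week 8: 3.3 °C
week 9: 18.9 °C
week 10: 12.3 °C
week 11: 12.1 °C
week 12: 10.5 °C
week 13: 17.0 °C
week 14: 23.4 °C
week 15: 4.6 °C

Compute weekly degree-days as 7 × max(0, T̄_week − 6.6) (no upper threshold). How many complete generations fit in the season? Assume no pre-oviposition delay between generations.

4 generations

Weekly DD (7 × max(0, T̄ − 6.6)): 121.1, 67.2, 56.7, 74.2, 102.9, 35.0, 107.1, 0.0, 86.1, 39.9, 38.5, 27.3, 72.8, 117.6, 0.0.
Season total = 946.4 DD.
Complete generations = ⌊946.4 / 215⌋ = 4.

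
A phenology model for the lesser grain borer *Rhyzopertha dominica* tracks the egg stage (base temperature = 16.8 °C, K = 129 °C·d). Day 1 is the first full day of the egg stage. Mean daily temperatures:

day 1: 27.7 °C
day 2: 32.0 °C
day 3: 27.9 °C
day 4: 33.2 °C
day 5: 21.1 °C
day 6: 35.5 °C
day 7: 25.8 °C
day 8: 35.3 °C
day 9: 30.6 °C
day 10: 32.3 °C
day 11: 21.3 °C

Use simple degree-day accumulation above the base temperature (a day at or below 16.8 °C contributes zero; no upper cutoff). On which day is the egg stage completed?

Daily DD above 16.8 °C: 10.9, 15.2, 11.1, 16.4, 4.3, 18.7, 9.0, 18.5, 13.8, 15.5, 4.5.
Cumulative: 10.9, 26.1, 37.2, 53.6, 57.9, 76.6, 85.6, 104.1, 117.9, 133.4, 137.9.
The total first reaches 129 DD on day 10.

day 10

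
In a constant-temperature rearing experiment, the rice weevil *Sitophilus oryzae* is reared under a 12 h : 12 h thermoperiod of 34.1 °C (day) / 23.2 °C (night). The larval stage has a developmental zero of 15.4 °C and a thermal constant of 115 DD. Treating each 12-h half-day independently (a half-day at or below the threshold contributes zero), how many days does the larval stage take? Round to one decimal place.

8.7 days

Day half: max(0, 34.1 − 15.4) × 0.5 = 18.7 × 0.5 = 9.35 DD.
Night half: max(0, 23.2 − 15.4) × 0.5 = 7.8 × 0.5 = 3.90 DD.
Per 24 h: 13.25 DD/day.
Duration = 115 / 13.25 = 8.679 ≈ 8.7 days.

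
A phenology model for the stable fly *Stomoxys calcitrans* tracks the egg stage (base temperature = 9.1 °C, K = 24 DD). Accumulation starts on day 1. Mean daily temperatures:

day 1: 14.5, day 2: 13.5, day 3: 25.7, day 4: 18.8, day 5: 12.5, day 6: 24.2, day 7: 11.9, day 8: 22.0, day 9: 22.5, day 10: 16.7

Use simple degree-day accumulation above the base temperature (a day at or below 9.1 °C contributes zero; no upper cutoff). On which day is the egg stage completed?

day 3

Daily DD above 9.1 °C: 5.4, 4.4, 16.6, 9.7, 3.4, 15.1, 2.8, 12.9, 13.4, 7.6.
Cumulative: 5.4, 9.8, 26.4, 36.1, 39.5, 54.6, 57.4, 70.3, 83.7, 91.3.
The total first reaches 24 DD on day 3.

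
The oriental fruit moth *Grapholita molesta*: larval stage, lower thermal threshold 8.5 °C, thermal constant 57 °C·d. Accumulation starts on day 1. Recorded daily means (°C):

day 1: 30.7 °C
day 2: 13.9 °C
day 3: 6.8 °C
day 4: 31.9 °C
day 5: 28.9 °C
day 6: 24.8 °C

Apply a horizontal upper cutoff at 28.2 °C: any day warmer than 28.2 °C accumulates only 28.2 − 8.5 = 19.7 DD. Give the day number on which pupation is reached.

day 5

Daily DD above 8.5 °C (capped at 19.7): 19.7, 5.4, 0.0, 19.7, 19.7, 16.3.
Cumulative: 19.7, 25.1, 25.1, 44.8, 64.5, 80.8.
The total first reaches 57 DD on day 5.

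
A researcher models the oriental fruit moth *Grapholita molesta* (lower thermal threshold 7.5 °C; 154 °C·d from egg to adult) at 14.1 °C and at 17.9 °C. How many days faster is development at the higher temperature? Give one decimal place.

At 14.1 °C: 154 / (14.1 − 7.5) = 154 / 6.6 = 23.333 d.
At 17.9 °C: 154 / (17.9 − 7.5) = 154 / 10.4 = 14.808 d.
Difference = |23.333 − 14.808| = 8.526 ≈ 8.5 days.

8.5 days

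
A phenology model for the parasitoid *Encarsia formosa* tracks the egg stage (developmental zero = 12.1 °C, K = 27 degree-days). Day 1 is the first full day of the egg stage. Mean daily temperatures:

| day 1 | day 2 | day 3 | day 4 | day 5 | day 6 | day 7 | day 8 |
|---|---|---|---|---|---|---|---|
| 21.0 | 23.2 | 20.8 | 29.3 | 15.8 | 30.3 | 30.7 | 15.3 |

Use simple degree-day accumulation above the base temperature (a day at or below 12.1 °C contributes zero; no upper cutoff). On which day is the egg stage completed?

Daily DD above 12.1 °C: 8.9, 11.1, 8.7, 17.2, 3.7, 18.2, 18.6, 3.2.
Cumulative: 8.9, 20.0, 28.7, 45.9, 49.6, 67.8, 86.4, 89.6.
The total first reaches 27 DD on day 3.

day 3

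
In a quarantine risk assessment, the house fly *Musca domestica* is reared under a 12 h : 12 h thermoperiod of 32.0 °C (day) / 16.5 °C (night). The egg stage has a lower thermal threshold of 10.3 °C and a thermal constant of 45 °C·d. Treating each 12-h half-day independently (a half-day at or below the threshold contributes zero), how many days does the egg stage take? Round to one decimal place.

Day half: max(0, 32.0 − 10.3) × 0.5 = 21.7 × 0.5 = 10.85 DD.
Night half: max(0, 16.5 − 10.3) × 0.5 = 6.2 × 0.5 = 3.10 DD.
Per 24 h: 13.95 DD/day.
Duration = 45 / 13.95 = 3.226 ≈ 3.2 days.

3.2 days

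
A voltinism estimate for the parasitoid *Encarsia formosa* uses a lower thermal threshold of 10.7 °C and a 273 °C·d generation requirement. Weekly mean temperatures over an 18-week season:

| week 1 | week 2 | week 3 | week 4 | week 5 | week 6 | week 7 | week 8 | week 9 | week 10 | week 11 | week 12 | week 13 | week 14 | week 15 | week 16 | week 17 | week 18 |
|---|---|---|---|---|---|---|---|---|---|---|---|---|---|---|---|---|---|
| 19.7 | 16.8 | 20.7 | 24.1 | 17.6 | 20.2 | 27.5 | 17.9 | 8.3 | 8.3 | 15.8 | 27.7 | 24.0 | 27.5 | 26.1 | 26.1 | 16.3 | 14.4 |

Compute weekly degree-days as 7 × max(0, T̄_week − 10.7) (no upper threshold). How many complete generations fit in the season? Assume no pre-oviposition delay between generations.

Weekly DD (7 × max(0, T̄ − 10.7)): 63.0, 42.7, 70.0, 93.8, 48.3, 66.5, 117.6, 50.4, 0.0, 0.0, 35.7, 119.0, 93.1, 117.6, 107.8, 107.8, 39.2, 25.9.
Season total = 1198.4 DD.
Complete generations = ⌊1198.4 / 273⌋ = 4.

4 generations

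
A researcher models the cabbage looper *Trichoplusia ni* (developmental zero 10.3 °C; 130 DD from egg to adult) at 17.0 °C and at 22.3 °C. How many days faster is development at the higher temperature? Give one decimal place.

At 17.0 °C: 130 / (17.0 − 10.3) = 130 / 6.7 = 19.403 d.
At 22.3 °C: 130 / (22.3 − 10.3) = 130 / 12.0 = 10.833 d.
Difference = |19.403 − 10.833| = 8.570 ≈ 8.6 days.

8.6 days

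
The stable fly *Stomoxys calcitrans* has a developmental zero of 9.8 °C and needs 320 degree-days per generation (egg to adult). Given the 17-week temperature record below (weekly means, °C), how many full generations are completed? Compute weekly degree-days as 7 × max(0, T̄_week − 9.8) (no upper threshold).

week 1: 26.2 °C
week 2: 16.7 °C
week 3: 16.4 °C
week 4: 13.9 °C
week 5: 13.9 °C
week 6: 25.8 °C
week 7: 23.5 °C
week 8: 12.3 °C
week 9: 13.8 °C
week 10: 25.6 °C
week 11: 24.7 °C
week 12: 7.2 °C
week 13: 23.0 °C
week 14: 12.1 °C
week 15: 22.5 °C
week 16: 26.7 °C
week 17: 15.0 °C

3 generations

Weekly DD (7 × max(0, T̄ − 9.8)): 114.8, 48.3, 46.2, 28.7, 28.7, 112.0, 95.9, 17.5, 28.0, 110.6, 104.3, 0.0, 92.4, 16.1, 88.9, 118.3, 36.4.
Season total = 1087.1 DD.
Complete generations = ⌊1087.1 / 320⌋ = 3.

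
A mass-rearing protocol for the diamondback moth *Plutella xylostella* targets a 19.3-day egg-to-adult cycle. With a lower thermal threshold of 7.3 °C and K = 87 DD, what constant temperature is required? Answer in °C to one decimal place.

11.8 °C

Required daily accumulation = 87 / 19.3 = 4.508 DD/day.
T = T_base + 4.508 = 7.3 + 4.508 = 11.808 ≈ 11.8 °C.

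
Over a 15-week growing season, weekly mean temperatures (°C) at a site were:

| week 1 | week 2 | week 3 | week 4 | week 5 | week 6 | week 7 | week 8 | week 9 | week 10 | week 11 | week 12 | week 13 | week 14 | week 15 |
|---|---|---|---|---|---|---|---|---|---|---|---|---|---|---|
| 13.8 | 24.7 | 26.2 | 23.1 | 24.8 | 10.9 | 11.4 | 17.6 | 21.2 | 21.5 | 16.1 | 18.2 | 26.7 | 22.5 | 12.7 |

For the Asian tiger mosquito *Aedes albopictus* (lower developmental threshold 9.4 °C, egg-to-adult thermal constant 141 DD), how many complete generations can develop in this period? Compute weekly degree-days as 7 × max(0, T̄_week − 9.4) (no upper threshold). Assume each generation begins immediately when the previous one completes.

7 generations

Weekly DD (7 × max(0, T̄ − 9.4)): 30.8, 107.1, 117.6, 95.9, 107.8, 10.5, 14.0, 57.4, 82.6, 84.7, 46.9, 61.6, 121.1, 91.7, 23.1.
Season total = 1052.8 DD.
Complete generations = ⌊1052.8 / 141⌋ = 7.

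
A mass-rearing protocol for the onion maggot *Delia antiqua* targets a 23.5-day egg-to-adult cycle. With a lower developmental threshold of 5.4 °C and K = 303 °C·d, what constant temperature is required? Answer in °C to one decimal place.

18.3 °C

Required daily accumulation = 303 / 23.5 = 12.894 DD/day.
T = T_base + 12.894 = 5.4 + 12.894 = 18.294 ≈ 18.3 °C.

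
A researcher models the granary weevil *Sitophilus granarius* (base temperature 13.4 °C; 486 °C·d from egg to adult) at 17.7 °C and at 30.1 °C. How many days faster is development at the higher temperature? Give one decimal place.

83.9 days

At 17.7 °C: 486 / (17.7 − 13.4) = 486 / 4.3 = 113.023 d.
At 30.1 °C: 486 / (30.1 − 13.4) = 486 / 16.7 = 29.102 d.
Difference = |113.023 − 29.102| = 83.921 ≈ 83.9 days.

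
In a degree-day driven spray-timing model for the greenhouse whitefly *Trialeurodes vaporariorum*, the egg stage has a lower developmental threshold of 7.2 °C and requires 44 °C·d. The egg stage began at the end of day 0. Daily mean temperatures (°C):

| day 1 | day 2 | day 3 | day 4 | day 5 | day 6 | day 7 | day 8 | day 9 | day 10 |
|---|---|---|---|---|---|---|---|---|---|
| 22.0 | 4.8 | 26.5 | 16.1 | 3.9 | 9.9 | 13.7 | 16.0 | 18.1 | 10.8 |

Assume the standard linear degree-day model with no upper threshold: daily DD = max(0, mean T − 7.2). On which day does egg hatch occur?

Daily DD above 7.2 °C: 14.8, 0.0, 19.3, 8.9, 0.0, 2.7, 6.5, 8.8, 10.9, 3.6.
Cumulative: 14.8, 14.8, 34.1, 43.0, 43.0, 45.7, 52.2, 61.0, 71.9, 75.5.
The total first reaches 44 DD on day 6.

day 6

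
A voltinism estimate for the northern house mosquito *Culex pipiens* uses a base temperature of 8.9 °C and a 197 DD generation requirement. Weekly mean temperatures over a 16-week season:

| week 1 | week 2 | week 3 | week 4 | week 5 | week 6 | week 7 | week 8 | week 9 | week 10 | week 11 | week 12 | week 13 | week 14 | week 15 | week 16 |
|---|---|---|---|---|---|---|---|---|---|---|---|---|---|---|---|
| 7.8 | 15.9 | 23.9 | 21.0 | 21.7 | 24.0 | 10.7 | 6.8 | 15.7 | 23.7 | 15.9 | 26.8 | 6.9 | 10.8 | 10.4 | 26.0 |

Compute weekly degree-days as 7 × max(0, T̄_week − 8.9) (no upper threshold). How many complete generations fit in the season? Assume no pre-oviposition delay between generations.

4 generations

Weekly DD (7 × max(0, T̄ − 8.9)): 0.0, 49.0, 105.0, 84.7, 89.6, 105.7, 12.6, 0.0, 47.6, 103.6, 49.0, 125.3, 0.0, 13.3, 10.5, 119.7.
Season total = 915.6 DD.
Complete generations = ⌊915.6 / 197⌋ = 4.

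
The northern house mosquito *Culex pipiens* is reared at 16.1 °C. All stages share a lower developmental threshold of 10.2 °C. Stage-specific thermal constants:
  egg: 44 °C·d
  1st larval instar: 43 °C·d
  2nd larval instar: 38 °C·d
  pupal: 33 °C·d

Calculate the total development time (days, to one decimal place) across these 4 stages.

26.8 days

Daily accumulation at 16.1 °C = 16.1 − 10.2 = 5.9 DD/day.
Total K = 44 + 43 + 38 + 33 = 158 DD.
Total duration = 158 / 5.9 = 26.780 ≈ 26.8 days.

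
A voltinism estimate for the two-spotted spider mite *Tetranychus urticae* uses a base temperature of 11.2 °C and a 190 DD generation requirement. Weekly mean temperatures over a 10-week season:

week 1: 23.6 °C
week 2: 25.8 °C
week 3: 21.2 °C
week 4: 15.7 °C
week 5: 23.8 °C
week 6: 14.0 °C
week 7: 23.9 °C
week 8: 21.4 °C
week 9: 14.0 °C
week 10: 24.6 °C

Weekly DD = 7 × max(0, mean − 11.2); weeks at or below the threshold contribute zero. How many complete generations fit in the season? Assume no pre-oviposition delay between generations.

Weekly DD (7 × max(0, T̄ − 11.2)): 86.8, 102.2, 70.0, 31.5, 88.2, 19.6, 88.9, 71.4, 19.6, 93.8.
Season total = 672.0 DD.
Complete generations = ⌊672.0 / 190⌋ = 3.

3 generations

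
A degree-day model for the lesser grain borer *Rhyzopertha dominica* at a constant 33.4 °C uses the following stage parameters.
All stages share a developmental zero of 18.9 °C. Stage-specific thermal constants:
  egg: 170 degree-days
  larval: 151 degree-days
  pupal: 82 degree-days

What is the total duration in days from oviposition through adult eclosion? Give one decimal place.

Daily accumulation at 33.4 °C = 33.4 − 18.9 = 14.5 DD/day.
Total K = 170 + 151 + 82 = 403 DD.
Total duration = 403 / 14.5 = 27.793 ≈ 27.8 days.

27.8 days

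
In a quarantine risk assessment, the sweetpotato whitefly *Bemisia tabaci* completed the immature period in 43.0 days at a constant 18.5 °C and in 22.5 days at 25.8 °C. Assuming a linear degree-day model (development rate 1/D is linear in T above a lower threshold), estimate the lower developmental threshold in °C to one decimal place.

10.5 °C

Under the model K = D·(T − T_b), so D₁·(T₁ − T_b) = D₂·(T₂ − T_b).
43.0·(18.5 − T_b) = 22.5·(25.8 − T_b)
T_b = (43.0·18.5 − 22.5·25.8) / (43.0 − 22.5) = 215.00 / 20.5 = 10.488 °C ≈ 10.5 °C.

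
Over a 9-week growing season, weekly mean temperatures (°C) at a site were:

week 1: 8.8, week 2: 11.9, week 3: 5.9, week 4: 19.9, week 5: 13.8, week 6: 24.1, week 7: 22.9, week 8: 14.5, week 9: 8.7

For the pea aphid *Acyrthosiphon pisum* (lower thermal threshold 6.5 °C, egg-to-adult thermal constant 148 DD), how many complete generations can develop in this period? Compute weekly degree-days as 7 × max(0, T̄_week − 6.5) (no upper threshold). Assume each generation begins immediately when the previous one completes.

Weekly DD (7 × max(0, T̄ − 6.5)): 16.1, 37.8, 0.0, 93.8, 51.1, 123.2, 114.8, 56.0, 15.4.
Season total = 508.2 DD.
Complete generations = ⌊508.2 / 148⌋ = 3.

3 generations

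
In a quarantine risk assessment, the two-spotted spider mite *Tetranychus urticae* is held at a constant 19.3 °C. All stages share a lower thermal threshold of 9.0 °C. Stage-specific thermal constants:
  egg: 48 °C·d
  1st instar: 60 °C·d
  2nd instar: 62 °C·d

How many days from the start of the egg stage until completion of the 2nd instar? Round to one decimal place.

Daily accumulation at 19.3 °C = 19.3 − 9.0 = 10.3 DD/day.
Total K = 48 + 60 + 62 = 170 DD.
Total duration = 170 / 10.3 = 16.505 ≈ 16.5 days.

16.5 days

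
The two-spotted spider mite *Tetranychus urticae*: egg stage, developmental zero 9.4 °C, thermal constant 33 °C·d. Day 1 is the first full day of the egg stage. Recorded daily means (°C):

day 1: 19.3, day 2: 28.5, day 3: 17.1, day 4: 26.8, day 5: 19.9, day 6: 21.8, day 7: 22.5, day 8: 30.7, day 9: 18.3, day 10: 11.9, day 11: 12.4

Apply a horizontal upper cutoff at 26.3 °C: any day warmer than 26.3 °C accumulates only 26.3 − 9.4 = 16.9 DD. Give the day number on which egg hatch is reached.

Daily DD above 9.4 °C (capped at 16.9): 9.9, 16.9, 7.7, 16.9, 10.5, 12.4, 13.1, 16.9, 8.9, 2.5, 3.0.
Cumulative: 9.9, 26.8, 34.5, 51.4, 61.9, 74.3, 87.4, 104.3, 113.2, 115.7, 118.7.
The total first reaches 33 DD on day 3.

day 3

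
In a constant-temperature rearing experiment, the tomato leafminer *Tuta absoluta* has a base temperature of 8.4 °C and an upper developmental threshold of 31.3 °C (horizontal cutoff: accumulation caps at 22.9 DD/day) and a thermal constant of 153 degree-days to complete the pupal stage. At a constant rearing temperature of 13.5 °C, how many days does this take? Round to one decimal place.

30.0 days

Daily accumulation = 13.5 − 8.4 = 5.1 DD/day.
Duration = 153 / 5.1 = 30.000 ≈ 30.0 days.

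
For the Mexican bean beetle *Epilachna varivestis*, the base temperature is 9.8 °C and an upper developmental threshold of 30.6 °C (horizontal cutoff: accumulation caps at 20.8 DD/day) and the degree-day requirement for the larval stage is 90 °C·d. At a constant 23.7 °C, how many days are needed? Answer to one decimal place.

Daily accumulation = 23.7 − 9.8 = 13.9 DD/day.
Duration = 90 / 13.9 = 6.475 ≈ 6.5 days.

6.5 days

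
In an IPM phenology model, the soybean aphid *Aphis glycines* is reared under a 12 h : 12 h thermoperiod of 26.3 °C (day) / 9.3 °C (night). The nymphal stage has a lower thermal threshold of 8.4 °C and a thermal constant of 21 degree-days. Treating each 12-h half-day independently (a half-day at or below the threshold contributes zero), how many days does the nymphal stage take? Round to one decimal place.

2.2 days

Day half: max(0, 26.3 − 8.4) × 0.5 = 17.9 × 0.5 = 8.95 DD.
Night half: max(0, 9.3 − 8.4) × 0.5 = 0.9 × 0.5 = 0.45 DD.
Per 24 h: 9.40 DD/day.
Duration = 21 / 9.40 = 2.234 ≈ 2.2 days.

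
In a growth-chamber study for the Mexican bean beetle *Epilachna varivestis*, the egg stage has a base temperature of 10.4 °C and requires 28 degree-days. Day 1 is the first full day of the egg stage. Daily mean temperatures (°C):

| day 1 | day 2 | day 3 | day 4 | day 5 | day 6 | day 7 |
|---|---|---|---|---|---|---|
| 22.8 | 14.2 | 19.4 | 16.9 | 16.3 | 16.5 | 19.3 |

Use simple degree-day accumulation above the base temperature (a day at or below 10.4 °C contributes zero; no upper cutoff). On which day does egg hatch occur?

day 4

Daily DD above 10.4 °C: 12.4, 3.8, 9.0, 6.5, 5.9, 6.1, 8.9.
Cumulative: 12.4, 16.2, 25.2, 31.7, 37.6, 43.7, 52.6.
The total first reaches 28 DD on day 4.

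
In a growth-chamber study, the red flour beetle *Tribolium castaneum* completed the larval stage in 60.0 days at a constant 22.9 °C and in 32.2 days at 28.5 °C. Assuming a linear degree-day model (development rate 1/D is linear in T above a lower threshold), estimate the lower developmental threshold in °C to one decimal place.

Under the model K = D·(T − T_b), so D₁·(T₁ − T_b) = D₂·(T₂ − T_b).
60.0·(22.9 − T_b) = 32.2·(28.5 − T_b)
T_b = (60.0·22.9 − 32.2·28.5) / (60.0 − 32.2) = 456.30 / 27.8 = 16.414 °C ≈ 16.4 °C.

16.4 °C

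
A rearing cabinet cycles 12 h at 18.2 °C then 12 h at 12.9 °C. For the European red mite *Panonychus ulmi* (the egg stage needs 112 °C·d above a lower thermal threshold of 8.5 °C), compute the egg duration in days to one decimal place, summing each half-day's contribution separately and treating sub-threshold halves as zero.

15.9 days

Day half: max(0, 18.2 − 8.5) × 0.5 = 9.7 × 0.5 = 4.85 DD.
Night half: max(0, 12.9 − 8.5) × 0.5 = 4.4 × 0.5 = 2.20 DD.
Per 24 h: 7.05 DD/day.
Duration = 112 / 7.05 = 15.887 ≈ 15.9 days.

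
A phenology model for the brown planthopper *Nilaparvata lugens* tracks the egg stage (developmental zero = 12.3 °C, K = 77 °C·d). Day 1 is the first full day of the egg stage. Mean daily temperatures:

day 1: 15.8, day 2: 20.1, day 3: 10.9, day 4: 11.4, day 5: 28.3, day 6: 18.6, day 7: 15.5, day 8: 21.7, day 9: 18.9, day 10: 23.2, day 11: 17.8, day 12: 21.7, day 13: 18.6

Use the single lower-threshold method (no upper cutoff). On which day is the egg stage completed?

day 12

Daily DD above 12.3 °C: 3.5, 7.8, 0.0, 0.0, 16.0, 6.3, 3.2, 9.4, 6.6, 10.9, 5.5, 9.4, 6.3.
Cumulative: 3.5, 11.3, 11.3, 11.3, 27.3, 33.6, 36.8, 46.2, 52.8, 63.7, 69.2, 78.6, 84.9.
The total first reaches 77 DD on day 12.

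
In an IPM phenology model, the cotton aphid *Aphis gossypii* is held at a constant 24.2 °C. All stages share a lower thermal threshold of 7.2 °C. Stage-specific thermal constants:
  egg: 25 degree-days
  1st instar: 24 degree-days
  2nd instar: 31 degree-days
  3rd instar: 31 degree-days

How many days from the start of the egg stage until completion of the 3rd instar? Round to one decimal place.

Daily accumulation at 24.2 °C = 24.2 − 7.2 = 17.0 DD/day.
Total K = 25 + 24 + 31 + 31 = 111 DD.
Total duration = 111 / 17.0 = 6.529 ≈ 6.5 days.

6.5 days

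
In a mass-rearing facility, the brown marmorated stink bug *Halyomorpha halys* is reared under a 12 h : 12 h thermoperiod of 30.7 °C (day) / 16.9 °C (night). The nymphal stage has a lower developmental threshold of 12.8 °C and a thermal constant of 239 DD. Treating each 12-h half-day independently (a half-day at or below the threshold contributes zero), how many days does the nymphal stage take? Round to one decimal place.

21.7 days

Day half: max(0, 30.7 − 12.8) × 0.5 = 17.9 × 0.5 = 8.95 DD.
Night half: max(0, 16.9 − 12.8) × 0.5 = 4.1 × 0.5 = 2.05 DD.
Per 24 h: 11.00 DD/day.
Duration = 239 / 11.00 = 21.727 ≈ 21.7 days.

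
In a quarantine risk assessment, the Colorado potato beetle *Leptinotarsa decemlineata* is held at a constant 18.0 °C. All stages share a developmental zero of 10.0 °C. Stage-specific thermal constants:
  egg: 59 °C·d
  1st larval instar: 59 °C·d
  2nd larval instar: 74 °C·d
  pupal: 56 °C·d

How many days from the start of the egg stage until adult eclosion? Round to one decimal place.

31.0 days

Daily accumulation at 18.0 °C = 18.0 − 10.0 = 8.0 DD/day.
Total K = 59 + 59 + 74 + 56 = 248 DD.
Total duration = 248 / 8.0 = 31.000 ≈ 31.0 days.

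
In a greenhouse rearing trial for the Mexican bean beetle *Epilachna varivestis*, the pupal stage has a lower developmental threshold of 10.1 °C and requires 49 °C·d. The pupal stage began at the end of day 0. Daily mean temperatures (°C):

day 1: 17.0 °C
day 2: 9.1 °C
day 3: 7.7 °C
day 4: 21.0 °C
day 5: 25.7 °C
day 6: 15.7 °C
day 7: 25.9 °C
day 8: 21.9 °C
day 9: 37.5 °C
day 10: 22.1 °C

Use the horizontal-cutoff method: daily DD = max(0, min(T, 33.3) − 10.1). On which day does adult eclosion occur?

Daily DD above 10.1 °C (capped at 23.2): 6.9, 0.0, 0.0, 10.9, 15.6, 5.6, 15.8, 11.8, 23.2, 12.0.
Cumulative: 6.9, 6.9, 6.9, 17.8, 33.4, 39.0, 54.8, 66.6, 89.8, 101.8.
The total first reaches 49 DD on day 7.

day 7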